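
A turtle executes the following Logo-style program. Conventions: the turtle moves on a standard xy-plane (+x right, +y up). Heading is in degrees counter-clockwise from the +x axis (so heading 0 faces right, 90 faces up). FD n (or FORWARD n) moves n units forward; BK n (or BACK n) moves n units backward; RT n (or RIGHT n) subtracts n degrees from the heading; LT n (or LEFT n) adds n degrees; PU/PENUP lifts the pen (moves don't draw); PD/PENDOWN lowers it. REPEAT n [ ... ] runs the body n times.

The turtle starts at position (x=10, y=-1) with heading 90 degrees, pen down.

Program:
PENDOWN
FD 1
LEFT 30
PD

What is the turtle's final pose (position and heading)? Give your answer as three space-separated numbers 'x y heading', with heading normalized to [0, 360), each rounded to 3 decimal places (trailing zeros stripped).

Answer: 10 0 120

Derivation:
Executing turtle program step by step:
Start: pos=(10,-1), heading=90, pen down
PD: pen down
FD 1: (10,-1) -> (10,0) [heading=90, draw]
LT 30: heading 90 -> 120
PD: pen down
Final: pos=(10,0), heading=120, 1 segment(s) drawn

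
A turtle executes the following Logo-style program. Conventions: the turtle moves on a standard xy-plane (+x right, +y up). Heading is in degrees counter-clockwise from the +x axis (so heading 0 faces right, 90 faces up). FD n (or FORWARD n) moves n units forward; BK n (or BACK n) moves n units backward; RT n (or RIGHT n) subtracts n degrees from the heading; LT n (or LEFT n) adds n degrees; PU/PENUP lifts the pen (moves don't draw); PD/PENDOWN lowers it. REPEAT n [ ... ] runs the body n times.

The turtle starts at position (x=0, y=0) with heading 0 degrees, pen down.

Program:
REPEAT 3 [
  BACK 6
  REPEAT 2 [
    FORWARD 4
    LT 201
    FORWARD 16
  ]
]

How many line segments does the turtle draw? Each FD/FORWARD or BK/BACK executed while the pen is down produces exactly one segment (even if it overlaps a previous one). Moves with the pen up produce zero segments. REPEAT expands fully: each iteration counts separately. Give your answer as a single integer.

Answer: 15

Derivation:
Executing turtle program step by step:
Start: pos=(0,0), heading=0, pen down
REPEAT 3 [
  -- iteration 1/3 --
  BK 6: (0,0) -> (-6,0) [heading=0, draw]
  REPEAT 2 [
    -- iteration 1/2 --
    FD 4: (-6,0) -> (-2,0) [heading=0, draw]
    LT 201: heading 0 -> 201
    FD 16: (-2,0) -> (-16.937,-5.734) [heading=201, draw]
    -- iteration 2/2 --
    FD 4: (-16.937,-5.734) -> (-20.672,-7.167) [heading=201, draw]
    LT 201: heading 201 -> 42
    FD 16: (-20.672,-7.167) -> (-8.781,3.539) [heading=42, draw]
  ]
  -- iteration 2/3 --
  BK 6: (-8.781,3.539) -> (-13.24,-0.476) [heading=42, draw]
  REPEAT 2 [
    -- iteration 1/2 --
    FD 4: (-13.24,-0.476) -> (-10.268,2.2) [heading=42, draw]
    LT 201: heading 42 -> 243
    FD 16: (-10.268,2.2) -> (-17.531,-12.056) [heading=243, draw]
    -- iteration 2/2 --
    FD 4: (-17.531,-12.056) -> (-19.347,-15.62) [heading=243, draw]
    LT 201: heading 243 -> 84
    FD 16: (-19.347,-15.62) -> (-17.675,0.293) [heading=84, draw]
  ]
  -- iteration 3/3 --
  BK 6: (-17.675,0.293) -> (-18.302,-5.674) [heading=84, draw]
  REPEAT 2 [
    -- iteration 1/2 --
    FD 4: (-18.302,-5.674) -> (-17.884,-1.696) [heading=84, draw]
    LT 201: heading 84 -> 285
    FD 16: (-17.884,-1.696) -> (-13.743,-17.151) [heading=285, draw]
    -- iteration 2/2 --
    FD 4: (-13.743,-17.151) -> (-12.708,-21.015) [heading=285, draw]
    LT 201: heading 285 -> 126
    FD 16: (-12.708,-21.015) -> (-22.112,-8.071) [heading=126, draw]
  ]
]
Final: pos=(-22.112,-8.071), heading=126, 15 segment(s) drawn
Segments drawn: 15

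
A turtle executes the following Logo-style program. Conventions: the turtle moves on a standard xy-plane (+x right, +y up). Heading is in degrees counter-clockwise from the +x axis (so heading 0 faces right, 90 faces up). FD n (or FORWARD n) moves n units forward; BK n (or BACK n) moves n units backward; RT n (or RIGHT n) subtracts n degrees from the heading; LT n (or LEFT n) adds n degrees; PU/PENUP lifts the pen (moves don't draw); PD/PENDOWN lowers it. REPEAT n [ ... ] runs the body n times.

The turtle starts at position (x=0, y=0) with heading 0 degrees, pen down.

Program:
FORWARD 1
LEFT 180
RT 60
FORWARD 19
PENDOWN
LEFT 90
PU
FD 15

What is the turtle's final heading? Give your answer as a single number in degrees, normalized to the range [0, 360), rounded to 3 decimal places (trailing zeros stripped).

Answer: 210

Derivation:
Executing turtle program step by step:
Start: pos=(0,0), heading=0, pen down
FD 1: (0,0) -> (1,0) [heading=0, draw]
LT 180: heading 0 -> 180
RT 60: heading 180 -> 120
FD 19: (1,0) -> (-8.5,16.454) [heading=120, draw]
PD: pen down
LT 90: heading 120 -> 210
PU: pen up
FD 15: (-8.5,16.454) -> (-21.49,8.954) [heading=210, move]
Final: pos=(-21.49,8.954), heading=210, 2 segment(s) drawn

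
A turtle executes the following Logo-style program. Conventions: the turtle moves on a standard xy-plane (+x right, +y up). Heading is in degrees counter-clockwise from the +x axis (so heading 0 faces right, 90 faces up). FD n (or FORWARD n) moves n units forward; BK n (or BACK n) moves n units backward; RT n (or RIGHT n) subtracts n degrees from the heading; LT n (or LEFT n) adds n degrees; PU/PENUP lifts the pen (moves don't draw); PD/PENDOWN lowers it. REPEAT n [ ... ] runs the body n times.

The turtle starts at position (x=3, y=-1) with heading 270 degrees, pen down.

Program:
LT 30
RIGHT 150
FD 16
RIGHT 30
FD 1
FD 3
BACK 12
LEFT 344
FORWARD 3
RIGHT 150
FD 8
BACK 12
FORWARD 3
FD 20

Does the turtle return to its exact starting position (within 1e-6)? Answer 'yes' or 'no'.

Executing turtle program step by step:
Start: pos=(3,-1), heading=270, pen down
LT 30: heading 270 -> 300
RT 150: heading 300 -> 150
FD 16: (3,-1) -> (-10.856,7) [heading=150, draw]
RT 30: heading 150 -> 120
FD 1: (-10.856,7) -> (-11.356,7.866) [heading=120, draw]
FD 3: (-11.356,7.866) -> (-12.856,10.464) [heading=120, draw]
BK 12: (-12.856,10.464) -> (-6.856,0.072) [heading=120, draw]
LT 344: heading 120 -> 104
FD 3: (-6.856,0.072) -> (-7.582,2.983) [heading=104, draw]
RT 150: heading 104 -> 314
FD 8: (-7.582,2.983) -> (-2.025,-2.772) [heading=314, draw]
BK 12: (-2.025,-2.772) -> (-10.361,5.86) [heading=314, draw]
FD 3: (-10.361,5.86) -> (-8.277,3.702) [heading=314, draw]
FD 20: (-8.277,3.702) -> (5.616,-10.685) [heading=314, draw]
Final: pos=(5.616,-10.685), heading=314, 9 segment(s) drawn

Start position: (3, -1)
Final position: (5.616, -10.685)
Distance = 10.032; >= 1e-6 -> NOT closed

Answer: no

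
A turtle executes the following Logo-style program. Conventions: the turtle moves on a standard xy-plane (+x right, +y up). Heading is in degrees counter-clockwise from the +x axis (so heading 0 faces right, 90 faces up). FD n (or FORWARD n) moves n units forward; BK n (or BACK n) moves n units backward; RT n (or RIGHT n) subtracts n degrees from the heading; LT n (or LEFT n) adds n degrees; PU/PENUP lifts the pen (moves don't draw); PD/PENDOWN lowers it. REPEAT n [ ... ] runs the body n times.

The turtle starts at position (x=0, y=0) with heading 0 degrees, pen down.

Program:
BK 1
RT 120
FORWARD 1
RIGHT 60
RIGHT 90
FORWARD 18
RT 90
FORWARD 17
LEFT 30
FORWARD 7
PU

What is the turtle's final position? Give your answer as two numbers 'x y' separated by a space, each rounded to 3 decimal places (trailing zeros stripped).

Answer: 21.562 20.634

Derivation:
Executing turtle program step by step:
Start: pos=(0,0), heading=0, pen down
BK 1: (0,0) -> (-1,0) [heading=0, draw]
RT 120: heading 0 -> 240
FD 1: (-1,0) -> (-1.5,-0.866) [heading=240, draw]
RT 60: heading 240 -> 180
RT 90: heading 180 -> 90
FD 18: (-1.5,-0.866) -> (-1.5,17.134) [heading=90, draw]
RT 90: heading 90 -> 0
FD 17: (-1.5,17.134) -> (15.5,17.134) [heading=0, draw]
LT 30: heading 0 -> 30
FD 7: (15.5,17.134) -> (21.562,20.634) [heading=30, draw]
PU: pen up
Final: pos=(21.562,20.634), heading=30, 5 segment(s) drawn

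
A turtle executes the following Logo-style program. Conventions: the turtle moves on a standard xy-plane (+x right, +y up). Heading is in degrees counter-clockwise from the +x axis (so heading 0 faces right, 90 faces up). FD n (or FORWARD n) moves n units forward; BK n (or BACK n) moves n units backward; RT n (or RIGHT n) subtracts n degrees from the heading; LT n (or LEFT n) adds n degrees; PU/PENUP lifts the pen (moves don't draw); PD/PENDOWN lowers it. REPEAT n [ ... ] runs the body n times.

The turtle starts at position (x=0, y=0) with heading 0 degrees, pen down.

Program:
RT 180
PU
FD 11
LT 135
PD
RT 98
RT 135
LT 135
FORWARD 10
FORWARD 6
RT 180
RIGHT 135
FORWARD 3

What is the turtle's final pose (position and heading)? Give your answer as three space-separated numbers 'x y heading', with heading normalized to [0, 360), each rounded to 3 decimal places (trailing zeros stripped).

Executing turtle program step by step:
Start: pos=(0,0), heading=0, pen down
RT 180: heading 0 -> 180
PU: pen up
FD 11: (0,0) -> (-11,0) [heading=180, move]
LT 135: heading 180 -> 315
PD: pen down
RT 98: heading 315 -> 217
RT 135: heading 217 -> 82
LT 135: heading 82 -> 217
FD 10: (-11,0) -> (-18.986,-6.018) [heading=217, draw]
FD 6: (-18.986,-6.018) -> (-23.778,-9.629) [heading=217, draw]
RT 180: heading 217 -> 37
RT 135: heading 37 -> 262
FD 3: (-23.778,-9.629) -> (-24.196,-12.6) [heading=262, draw]
Final: pos=(-24.196,-12.6), heading=262, 3 segment(s) drawn

Answer: -24.196 -12.6 262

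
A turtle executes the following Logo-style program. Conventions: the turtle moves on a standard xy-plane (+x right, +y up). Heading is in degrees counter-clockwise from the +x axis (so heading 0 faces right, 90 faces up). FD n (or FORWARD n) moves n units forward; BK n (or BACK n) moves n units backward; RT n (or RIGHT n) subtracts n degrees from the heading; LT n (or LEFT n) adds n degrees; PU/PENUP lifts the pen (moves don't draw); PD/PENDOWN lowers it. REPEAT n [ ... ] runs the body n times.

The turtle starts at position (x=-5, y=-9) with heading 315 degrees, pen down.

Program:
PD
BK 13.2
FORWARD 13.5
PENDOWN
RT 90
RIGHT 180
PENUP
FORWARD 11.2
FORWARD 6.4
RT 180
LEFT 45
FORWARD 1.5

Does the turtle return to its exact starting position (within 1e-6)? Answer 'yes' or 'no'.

Answer: no

Derivation:
Executing turtle program step by step:
Start: pos=(-5,-9), heading=315, pen down
PD: pen down
BK 13.2: (-5,-9) -> (-14.334,0.334) [heading=315, draw]
FD 13.5: (-14.334,0.334) -> (-4.788,-9.212) [heading=315, draw]
PD: pen down
RT 90: heading 315 -> 225
RT 180: heading 225 -> 45
PU: pen up
FD 11.2: (-4.788,-9.212) -> (3.132,-1.293) [heading=45, move]
FD 6.4: (3.132,-1.293) -> (7.657,3.233) [heading=45, move]
RT 180: heading 45 -> 225
LT 45: heading 225 -> 270
FD 1.5: (7.657,3.233) -> (7.657,1.733) [heading=270, move]
Final: pos=(7.657,1.733), heading=270, 2 segment(s) drawn

Start position: (-5, -9)
Final position: (7.657, 1.733)
Distance = 16.595; >= 1e-6 -> NOT closed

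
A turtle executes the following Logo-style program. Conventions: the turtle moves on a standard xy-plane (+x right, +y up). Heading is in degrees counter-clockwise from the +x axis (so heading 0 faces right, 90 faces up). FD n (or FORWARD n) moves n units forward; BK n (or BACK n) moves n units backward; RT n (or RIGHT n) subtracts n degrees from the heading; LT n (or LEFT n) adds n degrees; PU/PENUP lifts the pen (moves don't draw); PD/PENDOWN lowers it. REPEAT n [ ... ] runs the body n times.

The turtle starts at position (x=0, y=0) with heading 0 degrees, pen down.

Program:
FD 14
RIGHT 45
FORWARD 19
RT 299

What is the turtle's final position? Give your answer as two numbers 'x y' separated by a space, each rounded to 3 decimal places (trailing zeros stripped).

Executing turtle program step by step:
Start: pos=(0,0), heading=0, pen down
FD 14: (0,0) -> (14,0) [heading=0, draw]
RT 45: heading 0 -> 315
FD 19: (14,0) -> (27.435,-13.435) [heading=315, draw]
RT 299: heading 315 -> 16
Final: pos=(27.435,-13.435), heading=16, 2 segment(s) drawn

Answer: 27.435 -13.435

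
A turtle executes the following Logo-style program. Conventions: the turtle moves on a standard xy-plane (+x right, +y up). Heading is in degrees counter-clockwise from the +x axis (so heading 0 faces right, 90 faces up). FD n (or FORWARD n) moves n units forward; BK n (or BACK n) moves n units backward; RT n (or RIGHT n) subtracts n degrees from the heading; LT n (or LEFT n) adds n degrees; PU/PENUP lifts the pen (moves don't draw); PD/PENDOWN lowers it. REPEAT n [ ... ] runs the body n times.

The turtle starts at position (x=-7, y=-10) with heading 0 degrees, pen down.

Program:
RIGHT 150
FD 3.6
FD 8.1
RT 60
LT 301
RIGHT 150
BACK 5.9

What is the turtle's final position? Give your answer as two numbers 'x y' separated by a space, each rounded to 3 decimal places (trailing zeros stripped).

Executing turtle program step by step:
Start: pos=(-7,-10), heading=0, pen down
RT 150: heading 0 -> 210
FD 3.6: (-7,-10) -> (-10.118,-11.8) [heading=210, draw]
FD 8.1: (-10.118,-11.8) -> (-17.132,-15.85) [heading=210, draw]
RT 60: heading 210 -> 150
LT 301: heading 150 -> 91
RT 150: heading 91 -> 301
BK 5.9: (-17.132,-15.85) -> (-20.171,-10.793) [heading=301, draw]
Final: pos=(-20.171,-10.793), heading=301, 3 segment(s) drawn

Answer: -20.171 -10.793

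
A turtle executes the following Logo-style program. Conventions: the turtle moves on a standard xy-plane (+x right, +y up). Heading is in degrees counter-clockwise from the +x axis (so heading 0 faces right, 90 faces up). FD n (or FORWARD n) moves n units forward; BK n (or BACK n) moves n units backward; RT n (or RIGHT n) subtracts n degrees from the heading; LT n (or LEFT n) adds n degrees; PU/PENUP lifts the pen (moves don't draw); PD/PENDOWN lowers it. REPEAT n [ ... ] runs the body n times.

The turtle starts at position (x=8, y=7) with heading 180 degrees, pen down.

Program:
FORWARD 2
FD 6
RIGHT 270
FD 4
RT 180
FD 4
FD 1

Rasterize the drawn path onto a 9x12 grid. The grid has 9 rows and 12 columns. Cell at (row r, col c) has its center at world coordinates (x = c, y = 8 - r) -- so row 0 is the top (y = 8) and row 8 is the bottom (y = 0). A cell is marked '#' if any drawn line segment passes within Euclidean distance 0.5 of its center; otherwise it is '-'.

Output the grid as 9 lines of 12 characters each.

Answer: #-----------
#########---
#-----------
#-----------
#-----------
#-----------
------------
------------
------------

Derivation:
Segment 0: (8,7) -> (6,7)
Segment 1: (6,7) -> (0,7)
Segment 2: (0,7) -> (0,3)
Segment 3: (0,3) -> (-0,7)
Segment 4: (-0,7) -> (-0,8)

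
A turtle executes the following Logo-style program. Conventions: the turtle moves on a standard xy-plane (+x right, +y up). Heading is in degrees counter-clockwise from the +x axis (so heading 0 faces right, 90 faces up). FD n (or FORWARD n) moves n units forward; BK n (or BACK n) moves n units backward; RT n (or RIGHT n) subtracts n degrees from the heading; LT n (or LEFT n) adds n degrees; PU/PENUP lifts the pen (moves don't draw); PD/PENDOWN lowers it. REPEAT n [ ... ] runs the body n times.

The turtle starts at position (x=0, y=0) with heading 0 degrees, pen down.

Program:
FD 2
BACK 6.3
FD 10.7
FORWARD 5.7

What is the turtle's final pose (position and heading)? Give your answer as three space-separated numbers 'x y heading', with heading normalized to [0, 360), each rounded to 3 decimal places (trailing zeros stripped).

Executing turtle program step by step:
Start: pos=(0,0), heading=0, pen down
FD 2: (0,0) -> (2,0) [heading=0, draw]
BK 6.3: (2,0) -> (-4.3,0) [heading=0, draw]
FD 10.7: (-4.3,0) -> (6.4,0) [heading=0, draw]
FD 5.7: (6.4,0) -> (12.1,0) [heading=0, draw]
Final: pos=(12.1,0), heading=0, 4 segment(s) drawn

Answer: 12.1 0 0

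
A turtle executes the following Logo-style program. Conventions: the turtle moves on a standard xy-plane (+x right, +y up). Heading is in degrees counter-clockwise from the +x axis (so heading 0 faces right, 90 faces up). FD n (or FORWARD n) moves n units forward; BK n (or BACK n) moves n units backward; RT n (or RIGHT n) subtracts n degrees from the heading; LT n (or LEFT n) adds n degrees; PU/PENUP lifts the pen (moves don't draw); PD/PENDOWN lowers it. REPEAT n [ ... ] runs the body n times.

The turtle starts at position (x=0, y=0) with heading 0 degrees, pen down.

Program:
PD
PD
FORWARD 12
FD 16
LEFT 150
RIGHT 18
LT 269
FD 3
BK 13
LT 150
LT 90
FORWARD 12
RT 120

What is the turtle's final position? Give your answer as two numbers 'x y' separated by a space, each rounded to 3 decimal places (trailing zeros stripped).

Answer: 22.743 -18.34

Derivation:
Executing turtle program step by step:
Start: pos=(0,0), heading=0, pen down
PD: pen down
PD: pen down
FD 12: (0,0) -> (12,0) [heading=0, draw]
FD 16: (12,0) -> (28,0) [heading=0, draw]
LT 150: heading 0 -> 150
RT 18: heading 150 -> 132
LT 269: heading 132 -> 41
FD 3: (28,0) -> (30.264,1.968) [heading=41, draw]
BK 13: (30.264,1.968) -> (20.453,-6.561) [heading=41, draw]
LT 150: heading 41 -> 191
LT 90: heading 191 -> 281
FD 12: (20.453,-6.561) -> (22.743,-18.34) [heading=281, draw]
RT 120: heading 281 -> 161
Final: pos=(22.743,-18.34), heading=161, 5 segment(s) drawn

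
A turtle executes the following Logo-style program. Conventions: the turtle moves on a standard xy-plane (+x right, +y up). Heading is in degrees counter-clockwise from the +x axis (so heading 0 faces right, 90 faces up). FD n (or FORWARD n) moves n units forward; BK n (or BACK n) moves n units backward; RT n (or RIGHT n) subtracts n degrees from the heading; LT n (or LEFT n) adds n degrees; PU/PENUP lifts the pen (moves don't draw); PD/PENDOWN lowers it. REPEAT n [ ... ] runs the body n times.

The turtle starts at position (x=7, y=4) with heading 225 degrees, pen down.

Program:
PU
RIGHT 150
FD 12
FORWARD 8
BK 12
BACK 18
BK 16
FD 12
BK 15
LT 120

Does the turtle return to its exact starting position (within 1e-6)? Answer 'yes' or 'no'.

Answer: no

Derivation:
Executing turtle program step by step:
Start: pos=(7,4), heading=225, pen down
PU: pen up
RT 150: heading 225 -> 75
FD 12: (7,4) -> (10.106,15.591) [heading=75, move]
FD 8: (10.106,15.591) -> (12.176,23.319) [heading=75, move]
BK 12: (12.176,23.319) -> (9.071,11.727) [heading=75, move]
BK 18: (9.071,11.727) -> (4.412,-5.659) [heading=75, move]
BK 16: (4.412,-5.659) -> (0.271,-21.114) [heading=75, move]
FD 12: (0.271,-21.114) -> (3.377,-9.523) [heading=75, move]
BK 15: (3.377,-9.523) -> (-0.506,-24.012) [heading=75, move]
LT 120: heading 75 -> 195
Final: pos=(-0.506,-24.012), heading=195, 0 segment(s) drawn

Start position: (7, 4)
Final position: (-0.506, -24.012)
Distance = 29; >= 1e-6 -> NOT closed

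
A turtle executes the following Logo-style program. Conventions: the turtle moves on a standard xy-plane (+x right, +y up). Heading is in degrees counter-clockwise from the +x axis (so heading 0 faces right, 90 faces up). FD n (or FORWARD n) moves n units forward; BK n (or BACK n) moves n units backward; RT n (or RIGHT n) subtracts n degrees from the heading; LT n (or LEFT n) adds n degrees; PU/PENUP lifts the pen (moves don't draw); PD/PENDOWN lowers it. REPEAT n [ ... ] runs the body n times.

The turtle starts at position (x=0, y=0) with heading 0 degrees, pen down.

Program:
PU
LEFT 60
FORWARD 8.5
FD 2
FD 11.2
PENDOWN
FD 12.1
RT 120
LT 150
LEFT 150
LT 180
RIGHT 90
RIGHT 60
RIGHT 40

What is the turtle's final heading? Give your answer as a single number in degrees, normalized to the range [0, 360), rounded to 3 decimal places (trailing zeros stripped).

Answer: 230

Derivation:
Executing turtle program step by step:
Start: pos=(0,0), heading=0, pen down
PU: pen up
LT 60: heading 0 -> 60
FD 8.5: (0,0) -> (4.25,7.361) [heading=60, move]
FD 2: (4.25,7.361) -> (5.25,9.093) [heading=60, move]
FD 11.2: (5.25,9.093) -> (10.85,18.793) [heading=60, move]
PD: pen down
FD 12.1: (10.85,18.793) -> (16.9,29.272) [heading=60, draw]
RT 120: heading 60 -> 300
LT 150: heading 300 -> 90
LT 150: heading 90 -> 240
LT 180: heading 240 -> 60
RT 90: heading 60 -> 330
RT 60: heading 330 -> 270
RT 40: heading 270 -> 230
Final: pos=(16.9,29.272), heading=230, 1 segment(s) drawn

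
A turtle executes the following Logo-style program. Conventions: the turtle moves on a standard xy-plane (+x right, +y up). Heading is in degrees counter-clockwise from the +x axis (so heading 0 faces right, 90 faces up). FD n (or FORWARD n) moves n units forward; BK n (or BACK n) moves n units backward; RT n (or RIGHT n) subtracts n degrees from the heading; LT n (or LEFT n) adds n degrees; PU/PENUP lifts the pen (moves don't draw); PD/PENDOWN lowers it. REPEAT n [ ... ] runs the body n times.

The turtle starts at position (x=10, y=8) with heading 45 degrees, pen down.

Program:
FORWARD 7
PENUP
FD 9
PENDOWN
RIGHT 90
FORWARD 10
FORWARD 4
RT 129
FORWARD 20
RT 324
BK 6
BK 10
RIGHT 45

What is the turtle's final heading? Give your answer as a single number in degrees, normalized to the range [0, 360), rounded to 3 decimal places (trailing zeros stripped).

Answer: 177

Derivation:
Executing turtle program step by step:
Start: pos=(10,8), heading=45, pen down
FD 7: (10,8) -> (14.95,12.95) [heading=45, draw]
PU: pen up
FD 9: (14.95,12.95) -> (21.314,19.314) [heading=45, move]
PD: pen down
RT 90: heading 45 -> 315
FD 10: (21.314,19.314) -> (28.385,12.243) [heading=315, draw]
FD 4: (28.385,12.243) -> (31.213,9.414) [heading=315, draw]
RT 129: heading 315 -> 186
FD 20: (31.213,9.414) -> (11.323,7.324) [heading=186, draw]
RT 324: heading 186 -> 222
BK 6: (11.323,7.324) -> (15.782,11.338) [heading=222, draw]
BK 10: (15.782,11.338) -> (23.213,18.03) [heading=222, draw]
RT 45: heading 222 -> 177
Final: pos=(23.213,18.03), heading=177, 6 segment(s) drawn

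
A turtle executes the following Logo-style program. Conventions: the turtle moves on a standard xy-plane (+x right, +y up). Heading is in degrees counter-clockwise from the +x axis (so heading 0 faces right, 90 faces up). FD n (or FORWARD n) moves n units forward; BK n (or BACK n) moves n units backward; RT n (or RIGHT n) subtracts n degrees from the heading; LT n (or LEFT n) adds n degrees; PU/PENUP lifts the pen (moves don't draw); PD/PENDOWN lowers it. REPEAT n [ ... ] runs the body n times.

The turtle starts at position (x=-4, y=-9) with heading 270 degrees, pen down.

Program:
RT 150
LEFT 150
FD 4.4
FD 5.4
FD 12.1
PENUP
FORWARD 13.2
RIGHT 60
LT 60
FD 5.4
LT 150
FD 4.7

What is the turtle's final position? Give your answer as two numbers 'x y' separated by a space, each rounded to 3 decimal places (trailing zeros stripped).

Executing turtle program step by step:
Start: pos=(-4,-9), heading=270, pen down
RT 150: heading 270 -> 120
LT 150: heading 120 -> 270
FD 4.4: (-4,-9) -> (-4,-13.4) [heading=270, draw]
FD 5.4: (-4,-13.4) -> (-4,-18.8) [heading=270, draw]
FD 12.1: (-4,-18.8) -> (-4,-30.9) [heading=270, draw]
PU: pen up
FD 13.2: (-4,-30.9) -> (-4,-44.1) [heading=270, move]
RT 60: heading 270 -> 210
LT 60: heading 210 -> 270
FD 5.4: (-4,-44.1) -> (-4,-49.5) [heading=270, move]
LT 150: heading 270 -> 60
FD 4.7: (-4,-49.5) -> (-1.65,-45.43) [heading=60, move]
Final: pos=(-1.65,-45.43), heading=60, 3 segment(s) drawn

Answer: -1.65 -45.43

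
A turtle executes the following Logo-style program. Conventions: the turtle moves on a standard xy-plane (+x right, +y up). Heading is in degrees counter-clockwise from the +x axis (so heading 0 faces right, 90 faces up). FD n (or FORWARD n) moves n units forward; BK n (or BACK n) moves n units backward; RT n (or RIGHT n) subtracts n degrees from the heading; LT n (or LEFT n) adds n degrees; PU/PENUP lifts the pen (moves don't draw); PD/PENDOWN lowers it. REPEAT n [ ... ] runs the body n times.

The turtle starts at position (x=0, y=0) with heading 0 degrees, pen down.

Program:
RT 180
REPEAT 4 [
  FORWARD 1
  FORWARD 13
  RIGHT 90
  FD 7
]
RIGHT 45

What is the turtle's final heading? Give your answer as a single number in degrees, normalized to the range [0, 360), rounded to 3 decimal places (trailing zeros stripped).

Executing turtle program step by step:
Start: pos=(0,0), heading=0, pen down
RT 180: heading 0 -> 180
REPEAT 4 [
  -- iteration 1/4 --
  FD 1: (0,0) -> (-1,0) [heading=180, draw]
  FD 13: (-1,0) -> (-14,0) [heading=180, draw]
  RT 90: heading 180 -> 90
  FD 7: (-14,0) -> (-14,7) [heading=90, draw]
  -- iteration 2/4 --
  FD 1: (-14,7) -> (-14,8) [heading=90, draw]
  FD 13: (-14,8) -> (-14,21) [heading=90, draw]
  RT 90: heading 90 -> 0
  FD 7: (-14,21) -> (-7,21) [heading=0, draw]
  -- iteration 3/4 --
  FD 1: (-7,21) -> (-6,21) [heading=0, draw]
  FD 13: (-6,21) -> (7,21) [heading=0, draw]
  RT 90: heading 0 -> 270
  FD 7: (7,21) -> (7,14) [heading=270, draw]
  -- iteration 4/4 --
  FD 1: (7,14) -> (7,13) [heading=270, draw]
  FD 13: (7,13) -> (7,0) [heading=270, draw]
  RT 90: heading 270 -> 180
  FD 7: (7,0) -> (0,0) [heading=180, draw]
]
RT 45: heading 180 -> 135
Final: pos=(0,0), heading=135, 12 segment(s) drawn

Answer: 135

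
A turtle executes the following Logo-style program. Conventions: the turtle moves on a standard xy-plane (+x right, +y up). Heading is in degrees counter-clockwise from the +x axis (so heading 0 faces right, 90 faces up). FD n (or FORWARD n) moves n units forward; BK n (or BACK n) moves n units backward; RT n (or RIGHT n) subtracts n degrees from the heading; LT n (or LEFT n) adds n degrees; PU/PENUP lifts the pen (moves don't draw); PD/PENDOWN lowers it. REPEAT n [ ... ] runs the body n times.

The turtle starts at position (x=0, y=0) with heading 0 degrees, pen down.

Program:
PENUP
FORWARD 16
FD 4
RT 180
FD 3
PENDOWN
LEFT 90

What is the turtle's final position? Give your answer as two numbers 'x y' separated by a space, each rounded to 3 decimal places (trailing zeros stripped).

Executing turtle program step by step:
Start: pos=(0,0), heading=0, pen down
PU: pen up
FD 16: (0,0) -> (16,0) [heading=0, move]
FD 4: (16,0) -> (20,0) [heading=0, move]
RT 180: heading 0 -> 180
FD 3: (20,0) -> (17,0) [heading=180, move]
PD: pen down
LT 90: heading 180 -> 270
Final: pos=(17,0), heading=270, 0 segment(s) drawn

Answer: 17 0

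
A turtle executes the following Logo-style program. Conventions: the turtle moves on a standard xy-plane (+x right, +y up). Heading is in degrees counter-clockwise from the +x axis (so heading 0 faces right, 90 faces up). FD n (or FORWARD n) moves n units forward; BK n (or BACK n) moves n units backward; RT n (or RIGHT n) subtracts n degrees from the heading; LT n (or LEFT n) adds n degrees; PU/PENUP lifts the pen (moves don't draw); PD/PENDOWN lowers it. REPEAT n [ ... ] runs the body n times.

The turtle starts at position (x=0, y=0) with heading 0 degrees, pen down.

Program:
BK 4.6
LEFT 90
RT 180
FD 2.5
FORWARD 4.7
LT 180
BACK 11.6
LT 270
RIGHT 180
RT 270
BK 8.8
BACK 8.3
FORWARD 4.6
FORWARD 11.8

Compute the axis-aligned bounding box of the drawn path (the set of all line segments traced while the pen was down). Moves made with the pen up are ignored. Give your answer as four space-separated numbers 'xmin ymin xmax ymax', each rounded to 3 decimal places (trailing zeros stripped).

Answer: -4.6 -18.8 0 0

Derivation:
Executing turtle program step by step:
Start: pos=(0,0), heading=0, pen down
BK 4.6: (0,0) -> (-4.6,0) [heading=0, draw]
LT 90: heading 0 -> 90
RT 180: heading 90 -> 270
FD 2.5: (-4.6,0) -> (-4.6,-2.5) [heading=270, draw]
FD 4.7: (-4.6,-2.5) -> (-4.6,-7.2) [heading=270, draw]
LT 180: heading 270 -> 90
BK 11.6: (-4.6,-7.2) -> (-4.6,-18.8) [heading=90, draw]
LT 270: heading 90 -> 0
RT 180: heading 0 -> 180
RT 270: heading 180 -> 270
BK 8.8: (-4.6,-18.8) -> (-4.6,-10) [heading=270, draw]
BK 8.3: (-4.6,-10) -> (-4.6,-1.7) [heading=270, draw]
FD 4.6: (-4.6,-1.7) -> (-4.6,-6.3) [heading=270, draw]
FD 11.8: (-4.6,-6.3) -> (-4.6,-18.1) [heading=270, draw]
Final: pos=(-4.6,-18.1), heading=270, 8 segment(s) drawn

Segment endpoints: x in {-4.6, -4.6, -4.6, -4.6, 0}, y in {-18.8, -18.1, -10, -7.2, -6.3, -2.5, -1.7, 0}
xmin=-4.6, ymin=-18.8, xmax=0, ymax=0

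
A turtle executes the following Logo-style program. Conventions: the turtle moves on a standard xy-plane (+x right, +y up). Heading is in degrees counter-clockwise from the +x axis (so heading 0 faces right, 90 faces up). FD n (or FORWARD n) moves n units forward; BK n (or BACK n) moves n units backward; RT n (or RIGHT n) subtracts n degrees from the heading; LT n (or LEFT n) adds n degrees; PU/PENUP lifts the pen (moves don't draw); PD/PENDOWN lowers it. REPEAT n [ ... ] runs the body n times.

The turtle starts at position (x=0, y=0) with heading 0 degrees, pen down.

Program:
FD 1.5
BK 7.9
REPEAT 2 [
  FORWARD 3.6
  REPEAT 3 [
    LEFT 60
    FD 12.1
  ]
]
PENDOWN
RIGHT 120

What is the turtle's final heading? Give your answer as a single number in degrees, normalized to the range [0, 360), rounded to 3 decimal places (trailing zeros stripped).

Executing turtle program step by step:
Start: pos=(0,0), heading=0, pen down
FD 1.5: (0,0) -> (1.5,0) [heading=0, draw]
BK 7.9: (1.5,0) -> (-6.4,0) [heading=0, draw]
REPEAT 2 [
  -- iteration 1/2 --
  FD 3.6: (-6.4,0) -> (-2.8,0) [heading=0, draw]
  REPEAT 3 [
    -- iteration 1/3 --
    LT 60: heading 0 -> 60
    FD 12.1: (-2.8,0) -> (3.25,10.479) [heading=60, draw]
    -- iteration 2/3 --
    LT 60: heading 60 -> 120
    FD 12.1: (3.25,10.479) -> (-2.8,20.958) [heading=120, draw]
    -- iteration 3/3 --
    LT 60: heading 120 -> 180
    FD 12.1: (-2.8,20.958) -> (-14.9,20.958) [heading=180, draw]
  ]
  -- iteration 2/2 --
  FD 3.6: (-14.9,20.958) -> (-18.5,20.958) [heading=180, draw]
  REPEAT 3 [
    -- iteration 1/3 --
    LT 60: heading 180 -> 240
    FD 12.1: (-18.5,20.958) -> (-24.55,10.479) [heading=240, draw]
    -- iteration 2/3 --
    LT 60: heading 240 -> 300
    FD 12.1: (-24.55,10.479) -> (-18.5,0) [heading=300, draw]
    -- iteration 3/3 --
    LT 60: heading 300 -> 0
    FD 12.1: (-18.5,0) -> (-6.4,0) [heading=0, draw]
  ]
]
PD: pen down
RT 120: heading 0 -> 240
Final: pos=(-6.4,0), heading=240, 10 segment(s) drawn

Answer: 240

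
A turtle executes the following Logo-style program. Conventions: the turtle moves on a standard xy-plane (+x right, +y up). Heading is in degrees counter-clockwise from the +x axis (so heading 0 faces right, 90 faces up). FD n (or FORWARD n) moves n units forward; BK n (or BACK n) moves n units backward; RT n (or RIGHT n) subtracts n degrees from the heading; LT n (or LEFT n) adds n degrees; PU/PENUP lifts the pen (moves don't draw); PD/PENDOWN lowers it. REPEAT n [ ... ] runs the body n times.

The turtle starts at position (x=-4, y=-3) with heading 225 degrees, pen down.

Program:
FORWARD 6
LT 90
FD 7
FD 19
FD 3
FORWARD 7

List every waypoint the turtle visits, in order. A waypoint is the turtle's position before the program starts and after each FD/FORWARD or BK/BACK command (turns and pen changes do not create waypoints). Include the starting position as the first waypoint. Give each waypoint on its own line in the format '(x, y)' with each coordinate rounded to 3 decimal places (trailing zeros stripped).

Executing turtle program step by step:
Start: pos=(-4,-3), heading=225, pen down
FD 6: (-4,-3) -> (-8.243,-7.243) [heading=225, draw]
LT 90: heading 225 -> 315
FD 7: (-8.243,-7.243) -> (-3.293,-12.192) [heading=315, draw]
FD 19: (-3.293,-12.192) -> (10.142,-25.627) [heading=315, draw]
FD 3: (10.142,-25.627) -> (12.263,-27.749) [heading=315, draw]
FD 7: (12.263,-27.749) -> (17.213,-32.698) [heading=315, draw]
Final: pos=(17.213,-32.698), heading=315, 5 segment(s) drawn
Waypoints (6 total):
(-4, -3)
(-8.243, -7.243)
(-3.293, -12.192)
(10.142, -25.627)
(12.263, -27.749)
(17.213, -32.698)

Answer: (-4, -3)
(-8.243, -7.243)
(-3.293, -12.192)
(10.142, -25.627)
(12.263, -27.749)
(17.213, -32.698)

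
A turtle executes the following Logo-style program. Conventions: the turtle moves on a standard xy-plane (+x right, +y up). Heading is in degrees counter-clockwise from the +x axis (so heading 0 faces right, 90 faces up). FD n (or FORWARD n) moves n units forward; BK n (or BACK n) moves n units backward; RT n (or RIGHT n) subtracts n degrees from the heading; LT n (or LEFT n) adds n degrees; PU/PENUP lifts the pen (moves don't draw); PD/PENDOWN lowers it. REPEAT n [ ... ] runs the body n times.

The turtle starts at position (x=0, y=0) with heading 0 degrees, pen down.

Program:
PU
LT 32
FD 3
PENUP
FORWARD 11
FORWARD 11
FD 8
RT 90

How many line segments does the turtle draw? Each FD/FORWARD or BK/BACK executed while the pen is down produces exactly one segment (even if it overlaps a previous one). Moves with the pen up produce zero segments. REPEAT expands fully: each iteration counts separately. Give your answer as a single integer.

Answer: 0

Derivation:
Executing turtle program step by step:
Start: pos=(0,0), heading=0, pen down
PU: pen up
LT 32: heading 0 -> 32
FD 3: (0,0) -> (2.544,1.59) [heading=32, move]
PU: pen up
FD 11: (2.544,1.59) -> (11.873,7.419) [heading=32, move]
FD 11: (11.873,7.419) -> (21.201,13.248) [heading=32, move]
FD 8: (21.201,13.248) -> (27.986,17.487) [heading=32, move]
RT 90: heading 32 -> 302
Final: pos=(27.986,17.487), heading=302, 0 segment(s) drawn
Segments drawn: 0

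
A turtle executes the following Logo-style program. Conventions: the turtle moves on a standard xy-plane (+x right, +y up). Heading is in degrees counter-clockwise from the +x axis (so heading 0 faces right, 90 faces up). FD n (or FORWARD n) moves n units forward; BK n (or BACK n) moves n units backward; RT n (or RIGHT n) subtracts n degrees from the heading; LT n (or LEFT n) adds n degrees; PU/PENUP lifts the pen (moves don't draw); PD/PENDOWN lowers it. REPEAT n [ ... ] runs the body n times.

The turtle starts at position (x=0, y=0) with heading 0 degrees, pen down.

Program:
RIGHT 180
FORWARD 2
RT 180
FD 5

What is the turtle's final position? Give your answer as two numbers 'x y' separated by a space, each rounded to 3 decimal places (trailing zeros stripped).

Answer: 3 0

Derivation:
Executing turtle program step by step:
Start: pos=(0,0), heading=0, pen down
RT 180: heading 0 -> 180
FD 2: (0,0) -> (-2,0) [heading=180, draw]
RT 180: heading 180 -> 0
FD 5: (-2,0) -> (3,0) [heading=0, draw]
Final: pos=(3,0), heading=0, 2 segment(s) drawn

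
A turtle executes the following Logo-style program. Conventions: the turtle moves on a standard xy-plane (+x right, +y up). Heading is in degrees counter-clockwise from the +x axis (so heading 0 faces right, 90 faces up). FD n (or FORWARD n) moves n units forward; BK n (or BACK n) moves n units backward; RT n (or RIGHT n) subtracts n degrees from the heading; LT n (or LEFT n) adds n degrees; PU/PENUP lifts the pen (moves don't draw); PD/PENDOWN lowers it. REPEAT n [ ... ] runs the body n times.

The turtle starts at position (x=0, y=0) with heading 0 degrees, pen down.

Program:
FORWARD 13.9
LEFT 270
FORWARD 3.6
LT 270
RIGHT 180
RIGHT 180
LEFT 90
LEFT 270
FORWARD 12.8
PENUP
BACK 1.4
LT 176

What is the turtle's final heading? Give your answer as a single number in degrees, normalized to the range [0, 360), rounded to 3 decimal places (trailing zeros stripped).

Executing turtle program step by step:
Start: pos=(0,0), heading=0, pen down
FD 13.9: (0,0) -> (13.9,0) [heading=0, draw]
LT 270: heading 0 -> 270
FD 3.6: (13.9,0) -> (13.9,-3.6) [heading=270, draw]
LT 270: heading 270 -> 180
RT 180: heading 180 -> 0
RT 180: heading 0 -> 180
LT 90: heading 180 -> 270
LT 270: heading 270 -> 180
FD 12.8: (13.9,-3.6) -> (1.1,-3.6) [heading=180, draw]
PU: pen up
BK 1.4: (1.1,-3.6) -> (2.5,-3.6) [heading=180, move]
LT 176: heading 180 -> 356
Final: pos=(2.5,-3.6), heading=356, 3 segment(s) drawn

Answer: 356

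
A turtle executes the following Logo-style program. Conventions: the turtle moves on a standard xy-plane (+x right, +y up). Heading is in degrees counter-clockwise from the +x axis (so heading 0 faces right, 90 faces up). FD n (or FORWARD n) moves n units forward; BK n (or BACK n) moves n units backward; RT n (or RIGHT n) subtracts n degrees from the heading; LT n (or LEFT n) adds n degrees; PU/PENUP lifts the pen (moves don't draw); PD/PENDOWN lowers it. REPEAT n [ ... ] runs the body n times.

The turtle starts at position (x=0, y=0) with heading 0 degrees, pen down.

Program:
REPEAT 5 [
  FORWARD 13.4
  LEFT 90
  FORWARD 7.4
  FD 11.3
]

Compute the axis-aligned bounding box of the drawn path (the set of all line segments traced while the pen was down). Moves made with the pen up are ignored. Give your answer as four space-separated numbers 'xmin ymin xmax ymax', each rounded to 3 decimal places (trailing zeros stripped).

Answer: -18.7 0 13.4 32.1

Derivation:
Executing turtle program step by step:
Start: pos=(0,0), heading=0, pen down
REPEAT 5 [
  -- iteration 1/5 --
  FD 13.4: (0,0) -> (13.4,0) [heading=0, draw]
  LT 90: heading 0 -> 90
  FD 7.4: (13.4,0) -> (13.4,7.4) [heading=90, draw]
  FD 11.3: (13.4,7.4) -> (13.4,18.7) [heading=90, draw]
  -- iteration 2/5 --
  FD 13.4: (13.4,18.7) -> (13.4,32.1) [heading=90, draw]
  LT 90: heading 90 -> 180
  FD 7.4: (13.4,32.1) -> (6,32.1) [heading=180, draw]
  FD 11.3: (6,32.1) -> (-5.3,32.1) [heading=180, draw]
  -- iteration 3/5 --
  FD 13.4: (-5.3,32.1) -> (-18.7,32.1) [heading=180, draw]
  LT 90: heading 180 -> 270
  FD 7.4: (-18.7,32.1) -> (-18.7,24.7) [heading=270, draw]
  FD 11.3: (-18.7,24.7) -> (-18.7,13.4) [heading=270, draw]
  -- iteration 4/5 --
  FD 13.4: (-18.7,13.4) -> (-18.7,0) [heading=270, draw]
  LT 90: heading 270 -> 0
  FD 7.4: (-18.7,0) -> (-11.3,0) [heading=0, draw]
  FD 11.3: (-11.3,0) -> (0,0) [heading=0, draw]
  -- iteration 5/5 --
  FD 13.4: (0,0) -> (13.4,0) [heading=0, draw]
  LT 90: heading 0 -> 90
  FD 7.4: (13.4,0) -> (13.4,7.4) [heading=90, draw]
  FD 11.3: (13.4,7.4) -> (13.4,18.7) [heading=90, draw]
]
Final: pos=(13.4,18.7), heading=90, 15 segment(s) drawn

Segment endpoints: x in {-18.7, -18.7, -18.7, -11.3, -5.3, 0, 0, 6, 13.4, 13.4, 13.4, 13.4}, y in {0, 0, 0, 0, 0, 7.4, 7.4, 13.4, 18.7, 18.7, 24.7, 32.1}
xmin=-18.7, ymin=0, xmax=13.4, ymax=32.1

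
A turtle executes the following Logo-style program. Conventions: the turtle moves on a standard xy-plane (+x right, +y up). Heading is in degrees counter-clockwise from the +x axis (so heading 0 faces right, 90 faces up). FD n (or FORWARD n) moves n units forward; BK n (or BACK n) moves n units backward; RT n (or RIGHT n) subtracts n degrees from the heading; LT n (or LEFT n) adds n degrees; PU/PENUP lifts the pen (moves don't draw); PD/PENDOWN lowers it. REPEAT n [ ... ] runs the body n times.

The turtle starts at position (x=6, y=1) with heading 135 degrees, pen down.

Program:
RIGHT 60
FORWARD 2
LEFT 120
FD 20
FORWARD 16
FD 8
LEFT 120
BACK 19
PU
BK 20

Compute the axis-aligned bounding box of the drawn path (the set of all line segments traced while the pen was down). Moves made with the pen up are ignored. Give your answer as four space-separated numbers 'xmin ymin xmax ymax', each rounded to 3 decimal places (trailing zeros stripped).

Executing turtle program step by step:
Start: pos=(6,1), heading=135, pen down
RT 60: heading 135 -> 75
FD 2: (6,1) -> (6.518,2.932) [heading=75, draw]
LT 120: heading 75 -> 195
FD 20: (6.518,2.932) -> (-12.801,-2.245) [heading=195, draw]
FD 16: (-12.801,-2.245) -> (-28.256,-6.386) [heading=195, draw]
FD 8: (-28.256,-6.386) -> (-35.983,-8.456) [heading=195, draw]
LT 120: heading 195 -> 315
BK 19: (-35.983,-8.456) -> (-49.418,4.979) [heading=315, draw]
PU: pen up
BK 20: (-49.418,4.979) -> (-63.56,19.121) [heading=315, move]
Final: pos=(-63.56,19.121), heading=315, 5 segment(s) drawn

Segment endpoints: x in {-49.418, -35.983, -28.256, -12.801, 6, 6.518}, y in {-8.456, -6.386, -2.245, 1, 2.932, 4.979}
xmin=-49.418, ymin=-8.456, xmax=6.518, ymax=4.979

Answer: -49.418 -8.456 6.518 4.979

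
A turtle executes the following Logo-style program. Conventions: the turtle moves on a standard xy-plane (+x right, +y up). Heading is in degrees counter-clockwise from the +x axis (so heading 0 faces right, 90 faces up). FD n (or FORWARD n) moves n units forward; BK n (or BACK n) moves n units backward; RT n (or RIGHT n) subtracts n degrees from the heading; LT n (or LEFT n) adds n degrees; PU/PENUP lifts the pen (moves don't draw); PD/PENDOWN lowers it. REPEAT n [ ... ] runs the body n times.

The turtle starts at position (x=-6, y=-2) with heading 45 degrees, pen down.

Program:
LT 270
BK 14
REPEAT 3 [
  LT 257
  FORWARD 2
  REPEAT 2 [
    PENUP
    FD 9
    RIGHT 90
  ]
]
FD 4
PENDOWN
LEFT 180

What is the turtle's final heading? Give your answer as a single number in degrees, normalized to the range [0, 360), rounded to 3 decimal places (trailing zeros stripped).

Answer: 6

Derivation:
Executing turtle program step by step:
Start: pos=(-6,-2), heading=45, pen down
LT 270: heading 45 -> 315
BK 14: (-6,-2) -> (-15.899,7.899) [heading=315, draw]
REPEAT 3 [
  -- iteration 1/3 --
  LT 257: heading 315 -> 212
  FD 2: (-15.899,7.899) -> (-17.596,6.84) [heading=212, draw]
  REPEAT 2 [
    -- iteration 1/2 --
    PU: pen up
    FD 9: (-17.596,6.84) -> (-25.228,2.07) [heading=212, move]
    RT 90: heading 212 -> 122
    -- iteration 2/2 --
    PU: pen up
    FD 9: (-25.228,2.07) -> (-29.997,9.703) [heading=122, move]
    RT 90: heading 122 -> 32
  ]
  -- iteration 2/3 --
  LT 257: heading 32 -> 289
  FD 2: (-29.997,9.703) -> (-29.346,7.812) [heading=289, move]
  REPEAT 2 [
    -- iteration 1/2 --
    PU: pen up
    FD 9: (-29.346,7.812) -> (-26.416,-0.698) [heading=289, move]
    RT 90: heading 289 -> 199
    -- iteration 2/2 --
    PU: pen up
    FD 9: (-26.416,-0.698) -> (-34.926,-3.628) [heading=199, move]
    RT 90: heading 199 -> 109
  ]
  -- iteration 3/3 --
  LT 257: heading 109 -> 6
  FD 2: (-34.926,-3.628) -> (-32.937,-3.419) [heading=6, move]
  REPEAT 2 [
    -- iteration 1/2 --
    PU: pen up
    FD 9: (-32.937,-3.419) -> (-23.986,-2.478) [heading=6, move]
    RT 90: heading 6 -> 276
    -- iteration 2/2 --
    PU: pen up
    FD 9: (-23.986,-2.478) -> (-23.045,-11.429) [heading=276, move]
    RT 90: heading 276 -> 186
  ]
]
FD 4: (-23.045,-11.429) -> (-27.023,-11.847) [heading=186, move]
PD: pen down
LT 180: heading 186 -> 6
Final: pos=(-27.023,-11.847), heading=6, 2 segment(s) drawn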